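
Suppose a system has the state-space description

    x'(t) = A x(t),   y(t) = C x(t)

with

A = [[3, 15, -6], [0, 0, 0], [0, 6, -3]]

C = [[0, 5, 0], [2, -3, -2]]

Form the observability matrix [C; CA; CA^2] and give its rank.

2

CA = [[0, 0, 0], [6, 18, -6]]
CA^2 = [[0, 0, 0], [18, 54, -18]]
Observability matrix O = [C; CA; CA^2] = [[0, 5, 0], [2, -3, -2], [0, 0, 0], [6, 18, -6], [0, 0, 0], [18, 54, -18]]
The columns c1, c2, c3 of O are linearly dependent: c1 + c3 = 0 (check each entry), so rank(O) ≤ 2.
The 2×2 minor from rows 1, 2, columns 1, 2 is 0·(-3) - 5·2 = 0 - 10 = -10 ≠ 0, so rank(O) = 2.
rank(O) = 2 < n = 3, so the pair (A, C) is not completely observable.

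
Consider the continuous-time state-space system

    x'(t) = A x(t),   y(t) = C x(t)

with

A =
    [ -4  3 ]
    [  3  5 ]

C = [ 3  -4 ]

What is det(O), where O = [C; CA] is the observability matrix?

CA = [[-24, -11]]
Observability matrix O = [C; CA] = [[3, -4], [-24, -11]]
det(O) = 3·(-11) - (-4)·(-24) = -33 - 96 = -129
Since det(O) ≠ 0, rank(O) = 2 and the system is completely observable.

-129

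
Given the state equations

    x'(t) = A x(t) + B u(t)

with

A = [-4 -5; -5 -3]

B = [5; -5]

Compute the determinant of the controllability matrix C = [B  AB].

AB = [[5], [-10]]
Controllability matrix C = [B  AB] = [[5, 5], [-5, -10]]
det(C) = 5·(-10) - 5·(-5) = -50 - (-25) = -25
Since det(C) ≠ 0, rank(C) = 2 and the system is completely controllable.

-25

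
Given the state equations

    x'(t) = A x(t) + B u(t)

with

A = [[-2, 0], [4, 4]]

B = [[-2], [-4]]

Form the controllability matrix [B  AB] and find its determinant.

64

AB = [[4], [-24]]
Controllability matrix C = [B  AB] = [[-2, 4], [-4, -24]]
det(C) = (-2)·(-24) - 4·(-4) = 48 - (-16) = 64
Since det(C) ≠ 0, rank(C) = 2 and the system is completely controllable.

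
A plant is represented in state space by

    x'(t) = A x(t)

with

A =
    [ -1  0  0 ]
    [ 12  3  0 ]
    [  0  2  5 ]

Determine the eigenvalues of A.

det(sI - A) = s^3 - (tr A)s^2 + (M11 + M22 + M33)s - det A, where Mii is the 2×2 principal minor of A obtained by deleting row i and column i.
tr A = (-1) + 3 + 5 = 7; M11 = 3·5 - 0·2 = 15 - 0 = 15; M22 = (-1)·5 - 0·0 = -5 - 0 = -5; M33 = (-1)·3 - 0·12 = -3 - 0 = -3; sum of minors = 7.
det A = (-1)·(3·5 - 0·2) - 0·(12·5 - 0·0) + 0·(12·2 - 3·0) = (-1)·15 - 0·60 + 0·24 = -15.
So p(s) = det(sI - A) = s^3 - 7s^2 + 7s + 15.
Rational-root test: any integer root divides 15. Testing small divisors, s = -1 works: p(-1) = -1 + (-7) + (-7) + 15 = 0, so (s + 1) is a factor.
Dividing, p(s) = (s + 1)(s^2 - 8s + 15).
Factor s^2 - 8s + 15: two numbers with sum 8 and product 15 are 5 and 3, so s^2 - 8s + 15 = (s - 5)(s - 3).
Hence p(s) = (s - 5) (s - 3) (s + 1), with roots -1, 3, 5.
At least one eigenvalue has non-negative real part, so the system is not asymptotically stable.

-1, 3, 5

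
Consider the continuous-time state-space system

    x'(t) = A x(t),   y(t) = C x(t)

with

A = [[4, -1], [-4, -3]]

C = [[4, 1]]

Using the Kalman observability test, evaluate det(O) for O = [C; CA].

-40

CA = [[12, -7]]
Observability matrix O = [C; CA] = [[4, 1], [12, -7]]
det(O) = 4·(-7) - 1·12 = -28 - 12 = -40
Since det(O) ≠ 0, rank(O) = 2 and the system is completely observable.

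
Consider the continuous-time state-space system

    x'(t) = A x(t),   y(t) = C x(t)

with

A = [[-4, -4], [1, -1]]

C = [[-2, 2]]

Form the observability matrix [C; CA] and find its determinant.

CA = [[10, 6]]
Observability matrix O = [C; CA] = [[-2, 2], [10, 6]]
det(O) = (-2)·6 - 2·10 = -12 - 20 = -32
Since det(O) ≠ 0, rank(O) = 2 and the system is completely observable.

-32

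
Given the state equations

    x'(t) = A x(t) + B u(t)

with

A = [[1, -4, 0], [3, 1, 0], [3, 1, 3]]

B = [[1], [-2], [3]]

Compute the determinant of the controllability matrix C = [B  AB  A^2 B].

AB = [[9], [1], [10]]
A^2B = [[5], [28], [58]]
Controllability matrix C = [B  AB  A^2B] = [[1, 9, 5], [-2, 1, 28], [3, 10, 58]]
Expanding along the first row, det(C) = 1·(1·58 - 28·10) - 9·((-2)·58 - 28·3) + 5·((-2)·10 - 1·3) = 1·(-222) - 9·(-200) + 5·(-23) = 1463
Since det(C) ≠ 0, rank(C) = 3 and the system is completely controllable.

1463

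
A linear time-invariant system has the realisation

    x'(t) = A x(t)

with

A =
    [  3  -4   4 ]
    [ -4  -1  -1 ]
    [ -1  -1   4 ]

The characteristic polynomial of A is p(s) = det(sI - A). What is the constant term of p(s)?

71

Expand det(sI - A) for the 3×3 matrix.
p(s) = s^3 - 6s^2 - 8s + 71.
(Check: constant term = det(-A) = (-1)^3 det A = 71; coefficient of s^2 = -tr A = -6.)
The constant term is 71.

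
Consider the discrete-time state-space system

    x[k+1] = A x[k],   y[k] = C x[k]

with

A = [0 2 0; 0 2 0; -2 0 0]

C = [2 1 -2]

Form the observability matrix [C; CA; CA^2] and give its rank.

3

CA = [[4, 6, 0]]
CA^2 = [[0, 20, 0]]
Observability matrix O = [C; CA; CA^2] = [[2, 1, -2], [4, 6, 0], [0, 20, 0]]
det(O) = 2·(6·0 - 0·20) - 1·(4·0 - 0·0) + (-2)·(4·20 - 6·0) = 2·0 - 1·0 + (-2)·80 = -160 ≠ 0, so rank(O) = 3.
rank(O) = 3 = n, so the pair (A, C) is completely observable.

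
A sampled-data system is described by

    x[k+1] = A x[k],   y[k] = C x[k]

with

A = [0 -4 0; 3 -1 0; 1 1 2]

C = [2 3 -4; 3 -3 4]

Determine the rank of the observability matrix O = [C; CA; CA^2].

CA = [[5, -15, -8], [-5, -5, 8]]
CA^2 = [[-53, -13, -16], [-7, 33, 16]]
Observability matrix O = [C; CA; CA^2] = [[2, 3, -4], [3, -3, 4], [5, -15, -8], [-5, -5, 8], [-53, -13, -16], [-7, 33, 16]]
Take the 3×3 submatrix of O formed by rows 1, 2, 3: [[2, 3, -4], [3, -3, 4], [5, -15, -8]]. Its determinant is 2·((-3)·(-8) - 4·(-15)) - 3·(3·(-8) - 4·5) + (-4)·(3·(-15) - (-3)·5) = 2·84 - 3·(-44) + (-4)·(-30) = 420 ≠ 0.
So rank(O) ≥ 3; since O has 3 columns, rank(O) = 3.
rank(O) = 3 = n, so the pair (A, C) is completely observable.

3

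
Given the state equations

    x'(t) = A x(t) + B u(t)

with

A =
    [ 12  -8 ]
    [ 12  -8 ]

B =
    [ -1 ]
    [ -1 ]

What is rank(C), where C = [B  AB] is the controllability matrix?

1

AB = [[-4], [-4]]
Controllability matrix C = [B  AB] = [[-1, -4], [-1, -4]]
Every column of C is a scalar multiple of column 1 = [-1, -1] (multipliers 1, 4), so the columns span a one-dimensional space.
C ≠ 0, hence rank(C) = 1.
rank(C) = 1 < n = 2, so the pair (A, B) is not completely controllable.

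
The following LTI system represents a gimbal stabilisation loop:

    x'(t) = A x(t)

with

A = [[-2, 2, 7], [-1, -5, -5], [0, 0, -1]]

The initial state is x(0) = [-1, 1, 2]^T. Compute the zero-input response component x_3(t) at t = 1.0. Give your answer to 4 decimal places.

0.7358

det(sI - A) = s^3 - (tr A)s^2 + (M11 + M22 + M33)s - det A, where Mii is the 2×2 principal minor of A obtained by deleting row i and column i.
tr A = (-2) + (-5) + (-1) = -8; M11 = (-5)·(-1) - (-5)·0 = 5 - 0 = 5; M22 = (-2)·(-1) - 7·0 = 2 - 0 = 2; M33 = (-2)·(-5) - 2·(-1) = 10 - (-2) = 12; sum of minors = 19.
det A = (-2)·((-5)·(-1) - (-5)·0) - 2·((-1)·(-1) - (-5)·0) + 7·((-1)·0 - (-5)·0) = (-2)·5 - 2·1 + 7·0 = -12.
So p(s) = det(sI - A) = s^3 + 8s^2 + 19s + 12.
Rational-root test: any integer root divides 12. Testing small divisors, s = -1 works: p(-1) = -1 + 8 + (-19) + 12 = 0, so (s + 1) is a factor.
Dividing, p(s) = (s + 1)(s^2 + 7s + 12).
Factor s^2 + 7s + 12: two numbers with sum -7 and product 12 are -3 and -4, so s^2 + 7s + 12 = (s + 3)(s + 4).
Hence p(s) = (s + 1) (s + 3) (s + 4), with roots -4, -3, -1.
The eigenvalues -4, -3, -1 are distinct and real, so A is diagonalisable and x(t) = e^{At} x(0) = V diag(e^{λ_i t}) V^{-1} x(0), where the columns of V are the eigenvectors.
λ = -4: A - (-4)I = [[2, 2, 7], [-1, -1, -5], [0, 0, 3]]. v must be orthogonal to every row; (row 1) × (row 2) = [-3, 3, 0], so take v_1 = [1, -1, 0]^T.
λ = -3: A - (-3)I = [[1, 2, 7], [-1, -2, -5], [0, 0, 2]]. v must be orthogonal to every row; (row 1) × (row 2) = [4, -2, 0], so take v_2 = [2, -1, 0]^T.
λ = -1: A - (-1)I = [[-1, 2, 7], [-1, -4, -5], [0, 0, 0]]. v must be orthogonal to every row; (row 1) × (row 2) = [18, -12, 6], so take v_3 = [3, -2, 1]^T.
V = [v_1 v_2 v_3] = [[1, 2, 3], [-1, -1, -2], [0, 0, 1]] has det V = 1, so V^{-1} = adj(V)/det V = [[-1, -2, -1], [1, 1, -1], [0, 0, 1]].
Modal coordinates z(0) = V^{-1} x(0): (-1)·(-1) + (-2)·1 + (-1)·2 = -3; 1·(-1) + 1·1 + (-1)·2 = -2; 0·(-1) + 0·1 + 1·2 = 2; so z(0) = [-3, -2, 2]^T.
x_3(t) = Σ_i (v_i)_3 · z_i(0) · e^{λ_i t} (row 3 of V times the modal terms).
x_3(1.0) = 0·(-3)·e^{-4·1.0} + 0·(-2)·e^{-3·1.0} + 1·2·e^{-1·1.0} = 0·0.018316 + 0·0.049787 + 2·0.367879 = 0.7358.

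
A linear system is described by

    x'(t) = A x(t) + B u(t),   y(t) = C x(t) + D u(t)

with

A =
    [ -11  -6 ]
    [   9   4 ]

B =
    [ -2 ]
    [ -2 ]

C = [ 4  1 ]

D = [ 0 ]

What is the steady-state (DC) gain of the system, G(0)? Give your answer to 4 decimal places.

G(0) = C(-A)^{-1}B + D = -C A^{-1} B + D.
det A = 10, so A^{-1} = (1/10)·adj(A) = [[2/5, 3/5], [-9/10, -11/10]]
A^{-1} B = [-2, 4]^T
C A^{-1} B = -4
G(0) = D - C A^{-1} B = 0 - (-4) = 4

4.0000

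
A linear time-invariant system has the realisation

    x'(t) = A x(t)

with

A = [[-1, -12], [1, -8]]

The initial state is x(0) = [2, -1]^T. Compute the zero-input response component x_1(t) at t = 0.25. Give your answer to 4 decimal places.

det(sI - A) = s^2 - (tr A)s + det A, with tr A = (-1) + (-8) = -9 and det A = (-1)·(-8) - (-12)·1 = 8 - (-12) = 20.
So p(s) = det(sI - A) = s^2 + 9s + 20.
Factor s^2 + 9s + 20: two numbers with sum -9 and product 20 are -4 and -5, so s^2 + 9s + 20 = (s + 4)(s + 5).
Hence p(s) = (s + 4) (s + 5), with roots -5, -4.
The eigenvalues -5, -4 are distinct and real, so A is diagonalisable and x(t) = e^{At} x(0) = V diag(e^{λ_i t}) V^{-1} x(0), where the columns of V are the eigenvectors.
λ = -5: A - (-5)I = [[4, -12], [1, -3]]. Row 1 gives 4·v1 + (-12)·v2 = 0, so take v_1 = [3, 1]^T.
λ = -4: A - (-4)I = [[3, -12], [1, -4]]. Row 1 gives 3·v1 + (-12)·v2 = 0, so take v_2 = [4, 1]^T.
V = [v_1 v_2] = [[3, 4], [1, 1]] has det V = -1, so V^{-1} = adj(V)/det V = [[-1, 4], [1, -3]].
Modal coordinates z(0) = V^{-1} x(0): (-1)·2 + 4·(-1) = -6; 1·2 + (-3)·(-1) = 5; so z(0) = [-6, 5]^T.
x_1(t) = Σ_i (v_i)_1 · z_i(0) · e^{λ_i t} (row 1 of V times the modal terms).
x_1(0.25) = 3·(-6)·e^{-5·0.25} + 4·5·e^{-4·0.25} = (-18)·0.286505 + 20·0.367879 = 2.2005.

2.2005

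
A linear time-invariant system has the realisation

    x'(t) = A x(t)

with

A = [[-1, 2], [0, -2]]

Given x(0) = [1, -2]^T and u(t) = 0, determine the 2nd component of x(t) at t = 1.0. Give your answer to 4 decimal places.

-0.2707

det(sI - A) = s^2 - (tr A)s + det A, with tr A = (-1) + (-2) = -3 and det A = (-1)·(-2) - 2·0 = 2 - 0 = 2.
So p(s) = det(sI - A) = s^2 + 3s + 2.
Factor s^2 + 3s + 2: two numbers with sum -3 and product 2 are -1 and -2, so s^2 + 3s + 2 = (s + 1)(s + 2).
Hence p(s) = (s + 1) (s + 2), with roots -2, -1.
The eigenvalues -2, -1 are distinct and real, so A is diagonalisable and x(t) = e^{At} x(0) = V diag(e^{λ_i t}) V^{-1} x(0), where the columns of V are the eigenvectors.
λ = -2: A - (-2)I = [[1, 2], [0, 0]]. Row 1 gives 1·v1 + 2·v2 = 0, so take v_1 = [-2, 1]^T.
λ = -1: A - (-1)I = [[0, 2], [0, -1]]. Row 1 gives 0·v1 + 2·v2 = 0, so take v_2 = [1, 0]^T.
V = [v_1 v_2] = [[-2, 1], [1, 0]] has det V = -1, so V^{-1} = adj(V)/det V = [[0, 1], [1, 2]].
Modal coordinates z(0) = V^{-1} x(0): 0·1 + 1·(-2) = -2; 1·1 + 2·(-2) = -3; so z(0) = [-2, -3]^T.
x_2(t) = Σ_i (v_i)_2 · z_i(0) · e^{λ_i t} (row 2 of V times the modal terms).
x_2(1.0) = 1·(-2)·e^{-2·1.0} + 0·(-3)·e^{-1·1.0} = (-2)·0.135335 + 0·0.367879 = -0.2707.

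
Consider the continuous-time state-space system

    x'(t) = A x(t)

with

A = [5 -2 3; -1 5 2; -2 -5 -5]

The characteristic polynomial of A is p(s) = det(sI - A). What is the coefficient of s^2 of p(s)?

Expand det(sI - A) for the 3×3 matrix.
p(s) = s^3 - 5s^2 - 11s + 12.
(Check: constant term = det(-A) = (-1)^3 det A = 12; coefficient of s^2 = -tr A = -5.)
The coefficient of s^2 is -5.

-5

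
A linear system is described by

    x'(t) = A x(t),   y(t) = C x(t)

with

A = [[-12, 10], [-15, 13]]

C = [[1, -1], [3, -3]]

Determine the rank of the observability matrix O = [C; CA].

1

CA = [[3, -3], [9, -9]]
Observability matrix O = [C; CA] = [[1, -1], [3, -3], [3, -3], [9, -9]]
Every row of O is a scalar multiple of row 1 = [1, -1] (multipliers 1, 3, 3, 9), so the rows span a one-dimensional space.
O ≠ 0, hence rank(O) = 1.
rank(O) = 1 < n = 2, so the pair (A, C) is not completely observable.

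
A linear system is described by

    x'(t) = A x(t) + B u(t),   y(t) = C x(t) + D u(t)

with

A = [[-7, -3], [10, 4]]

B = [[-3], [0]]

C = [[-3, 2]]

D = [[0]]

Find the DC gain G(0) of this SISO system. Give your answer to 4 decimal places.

-48.0000

G(0) = C(-A)^{-1}B + D = -C A^{-1} B + D.
det A = 2, so A^{-1} = (1/2)·adj(A) = [[2, 3/2], [-5, -7/2]]
A^{-1} B = [-6, 15]^T
C A^{-1} B = 48
G(0) = D - C A^{-1} B = 0 - (48) = -48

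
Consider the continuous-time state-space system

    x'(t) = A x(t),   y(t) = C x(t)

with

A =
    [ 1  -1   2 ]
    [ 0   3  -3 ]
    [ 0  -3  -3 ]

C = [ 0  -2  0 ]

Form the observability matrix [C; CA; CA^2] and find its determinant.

CA = [[0, -6, 6]]
CA^2 = [[0, -36, 0]]
Observability matrix O = [C; CA; CA^2] = [[0, -2, 0], [0, -6, 6], [0, -36, 0]]
Expanding along the first row, det(O) = 0·((-6)·0 - 6·(-36)) - (-2)·(0·0 - 6·0) + 0·(0·(-36) - (-6)·0) = 0·216 - (-2)·0 + 0·0 = 0
Since det(O) = 0, rank(O) < 3 and the system is not completely observable.

0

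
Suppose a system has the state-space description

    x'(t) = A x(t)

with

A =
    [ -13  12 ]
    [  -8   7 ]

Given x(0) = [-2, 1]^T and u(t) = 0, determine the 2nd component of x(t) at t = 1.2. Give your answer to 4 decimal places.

2.0935

det(sI - A) = s^2 - (tr A)s + det A, with tr A = (-13) + 7 = -6 and det A = (-13)·7 - 12·(-8) = -91 - (-96) = 5.
So p(s) = det(sI - A) = s^2 + 6s + 5.
Factor s^2 + 6s + 5: two numbers with sum -6 and product 5 are -1 and -5, so s^2 + 6s + 5 = (s + 1)(s + 5).
Hence p(s) = (s + 1) (s + 5), with roots -5, -1.
The eigenvalues -5, -1 are distinct and real, so A is diagonalisable and x(t) = e^{At} x(0) = V diag(e^{λ_i t}) V^{-1} x(0), where the columns of V are the eigenvectors.
λ = -5: A - (-5)I = [[-8, 12], [-8, 12]]. Row 1 gives (-8)·v1 + 12·v2 = 0, so take v_1 = [-3, -2]^T.
λ = -1: A - (-1)I = [[-12, 12], [-8, 8]]. Row 1 gives (-12)·v1 + 12·v2 = 0, so take v_2 = [1, 1]^T.
V = [v_1 v_2] = [[-3, 1], [-2, 1]] has det V = -1, so V^{-1} = adj(V)/det V = [[-1, 1], [-2, 3]].
Modal coordinates z(0) = V^{-1} x(0): (-1)·(-2) + 1·1 = 3; (-2)·(-2) + 3·1 = 7; so z(0) = [3, 7]^T.
x_2(t) = Σ_i (v_i)_2 · z_i(0) · e^{λ_i t} (row 2 of V times the modal terms).
x_2(1.2) = (-2)·3·e^{-5·1.2} + 1·7·e^{-1·1.2} = (-6)·0.002479 + 7·0.301194 = 2.0935.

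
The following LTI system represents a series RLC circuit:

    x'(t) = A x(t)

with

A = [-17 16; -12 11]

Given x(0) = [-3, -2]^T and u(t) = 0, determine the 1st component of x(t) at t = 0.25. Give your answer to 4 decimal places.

det(sI - A) = s^2 - (tr A)s + det A, with tr A = (-17) + 11 = -6 and det A = (-17)·11 - 16·(-12) = -187 - (-192) = 5.
So p(s) = det(sI - A) = s^2 + 6s + 5.
Factor s^2 + 6s + 5: two numbers with sum -6 and product 5 are -1 and -5, so s^2 + 6s + 5 = (s + 1)(s + 5).
Hence p(s) = (s + 1) (s + 5), with roots -5, -1.
The eigenvalues -5, -1 are distinct and real, so A is diagonalisable and x(t) = e^{At} x(0) = V diag(e^{λ_i t}) V^{-1} x(0), where the columns of V are the eigenvectors.
λ = -5: A - (-5)I = [[-12, 16], [-12, 16]]. Row 1 gives (-12)·v1 + 16·v2 = 0, so take v_1 = [4, 3]^T.
λ = -1: A - (-1)I = [[-16, 16], [-12, 12]]. Row 1 gives (-16)·v1 + 16·v2 = 0, so take v_2 = [1, 1]^T.
V = [v_1 v_2] = [[4, 1], [3, 1]] has det V = 1, so V^{-1} = adj(V)/det V = [[1, -1], [-3, 4]].
Modal coordinates z(0) = V^{-1} x(0): 1·(-3) + (-1)·(-2) = -1; (-3)·(-3) + 4·(-2) = 1; so z(0) = [-1, 1]^T.
x_1(t) = Σ_i (v_i)_1 · z_i(0) · e^{λ_i t} (row 1 of V times the modal terms).
x_1(0.25) = 4·(-1)·e^{-5·0.25} + 1·1·e^{-1·0.25} = (-4)·0.286505 + 1·0.778801 = -0.3672.

-0.3672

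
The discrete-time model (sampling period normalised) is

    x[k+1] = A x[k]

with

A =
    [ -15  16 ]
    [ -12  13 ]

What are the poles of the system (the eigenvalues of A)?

-3, 1

det(zI - A) = z^2 - (tr A)z + det A, with tr A = (-15) + 13 = -2 and det A = (-15)·13 - 16·(-12) = -195 - (-192) = -3.
So p(z) = det(zI - A) = z^2 + 2z - 3.
Factor z^2 + 2z - 3: two numbers with sum -2 and product -3 are 1 and -3, so z^2 + 2z - 3 = (z - 1)(z + 3).
Hence p(z) = (z - 1) (z + 3), with roots -3, 1.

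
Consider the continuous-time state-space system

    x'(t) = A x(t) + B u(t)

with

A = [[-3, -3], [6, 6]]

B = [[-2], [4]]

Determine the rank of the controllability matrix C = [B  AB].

AB = [[-6], [12]]
Controllability matrix C = [B  AB] = [[-2, -6], [4, 12]]
Every column of C is a scalar multiple of column 1 = [-2, 4] (multipliers 1, 3), so the columns span a one-dimensional space.
C ≠ 0, hence rank(C) = 1.
rank(C) = 1 < n = 2, so the pair (A, B) is not completely controllable.

1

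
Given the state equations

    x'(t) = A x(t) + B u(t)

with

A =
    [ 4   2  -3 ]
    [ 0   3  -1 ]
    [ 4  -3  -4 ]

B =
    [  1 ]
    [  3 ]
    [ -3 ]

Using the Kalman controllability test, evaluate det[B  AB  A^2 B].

AB = [[19], [12], [7]]
A^2B = [[79], [29], [12]]
Controllability matrix C = [B  AB  A^2B] = [[1, 19, 79], [3, 12, 29], [-3, 7, 12]]
Expanding along the first row, det(C) = 1·(12·12 - 29·7) - 19·(3·12 - 29·(-3)) + 79·(3·7 - 12·(-3)) = 1·(-59) - 19·123 + 79·57 = 2107
Since det(C) ≠ 0, rank(C) = 3 and the system is completely controllable.

2107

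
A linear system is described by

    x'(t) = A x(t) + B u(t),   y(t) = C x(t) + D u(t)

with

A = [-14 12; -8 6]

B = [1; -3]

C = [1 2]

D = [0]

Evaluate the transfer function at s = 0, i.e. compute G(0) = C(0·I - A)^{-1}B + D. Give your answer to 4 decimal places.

-11.8333

G(0) = C(-A)^{-1}B + D = -C A^{-1} B + D.
det A = 12, so A^{-1} = (1/12)·adj(A) = [[1/2, -1], [2/3, -7/6]]
A^{-1} B = [7/2, 25/6]^T
C A^{-1} B = 71/6
G(0) = D - C A^{-1} B = 0 - (71/6) = -71/6 ≈ -11.8333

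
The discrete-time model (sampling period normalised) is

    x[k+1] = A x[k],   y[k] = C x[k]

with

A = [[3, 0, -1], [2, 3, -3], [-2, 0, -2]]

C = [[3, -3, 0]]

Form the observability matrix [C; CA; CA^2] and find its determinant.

648

CA = [[3, -9, 6]]
CA^2 = [[-21, -27, 12]]
Observability matrix O = [C; CA; CA^2] = [[3, -3, 0], [3, -9, 6], [-21, -27, 12]]
Expanding along the first row, det(O) = 3·((-9)·12 - 6·(-27)) - (-3)·(3·12 - 6·(-21)) + 0·(3·(-27) - (-9)·(-21)) = 3·54 - (-3)·162 + 0·(-270) = 648
Since det(O) ≠ 0, rank(O) = 3 and the system is completely observable.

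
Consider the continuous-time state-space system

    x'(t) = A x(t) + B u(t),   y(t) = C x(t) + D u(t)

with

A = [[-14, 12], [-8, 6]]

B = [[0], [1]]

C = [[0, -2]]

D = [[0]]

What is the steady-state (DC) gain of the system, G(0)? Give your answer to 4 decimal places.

G(0) = C(-A)^{-1}B + D = -C A^{-1} B + D.
det A = 12, so A^{-1} = (1/12)·adj(A) = [[1/2, -1], [2/3, -7/6]]
A^{-1} B = [-1, -7/6]^T
C A^{-1} B = 7/3
G(0) = D - C A^{-1} B = 0 - (7/3) = -7/3 ≈ -2.3333

-2.3333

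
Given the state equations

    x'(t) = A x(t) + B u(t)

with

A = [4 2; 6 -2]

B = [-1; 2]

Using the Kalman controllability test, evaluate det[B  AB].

AB = [[0], [-10]]
Controllability matrix C = [B  AB] = [[-1, 0], [2, -10]]
det(C) = (-1)·(-10) - 0·2 = 10 - 0 = 10
Since det(C) ≠ 0, rank(C) = 2 and the system is completely controllable.

10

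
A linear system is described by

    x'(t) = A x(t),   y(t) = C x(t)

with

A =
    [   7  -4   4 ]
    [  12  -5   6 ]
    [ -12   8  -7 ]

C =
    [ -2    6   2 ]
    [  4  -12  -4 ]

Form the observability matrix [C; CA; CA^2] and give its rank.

CA = [[34, -6, 14], [-68, 12, -28]]
CA^2 = [[-2, 6, 2], [4, -12, -4]]
Observability matrix O = [C; CA; CA^2] = [[-2, 6, 2], [4, -12, -4], [34, -6, 14], [-68, 12, -28], [-2, 6, 2], [4, -12, -4]]
The columns c1, c2, c3 of O are linearly dependent: -c1 - c2 + 2·c3 = 0 (check each entry), so rank(O) ≤ 2.
The 2×2 minor from rows 1, 3, columns 1, 2 is (-2)·(-6) - 6·34 = 12 - 204 = -192 ≠ 0, so rank(O) = 2.
rank(O) = 2 < n = 3, so the pair (A, C) is not completely observable.

2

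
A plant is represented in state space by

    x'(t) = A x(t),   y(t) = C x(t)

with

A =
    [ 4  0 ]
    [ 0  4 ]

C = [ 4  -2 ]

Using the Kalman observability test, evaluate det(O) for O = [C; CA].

CA = [[16, -8]]
Observability matrix O = [C; CA] = [[4, -2], [16, -8]]
det(O) = 4·(-8) - (-2)·16 = -32 - (-32) = 0
Since det(O) = 0, rank(O) < 2 and the system is not completely observable.

0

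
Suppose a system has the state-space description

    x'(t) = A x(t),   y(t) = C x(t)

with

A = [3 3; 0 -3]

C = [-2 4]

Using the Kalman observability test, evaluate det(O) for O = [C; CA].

60

CA = [[-6, -18]]
Observability matrix O = [C; CA] = [[-2, 4], [-6, -18]]
det(O) = (-2)·(-18) - 4·(-6) = 36 - (-24) = 60
Since det(O) ≠ 0, rank(O) = 2 and the system is completely observable.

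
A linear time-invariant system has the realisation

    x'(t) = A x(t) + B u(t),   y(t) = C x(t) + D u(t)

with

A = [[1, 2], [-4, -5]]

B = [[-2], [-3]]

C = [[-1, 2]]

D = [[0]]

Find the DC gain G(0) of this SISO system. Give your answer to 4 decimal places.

12.6667

G(0) = C(-A)^{-1}B + D = -C A^{-1} B + D.
det A = 3, so A^{-1} = (1/3)·adj(A) = [[-5/3, -2/3], [4/3, 1/3]]
A^{-1} B = [16/3, -11/3]^T
C A^{-1} B = -38/3
G(0) = D - C A^{-1} B = 0 - (-38/3) = 38/3 ≈ 12.6667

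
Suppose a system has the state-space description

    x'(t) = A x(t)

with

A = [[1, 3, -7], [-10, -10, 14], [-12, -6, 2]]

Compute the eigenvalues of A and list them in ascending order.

det(sI - A) = s^3 - (tr A)s^2 + (M11 + M22 + M33)s - det A, where Mii is the 2×2 principal minor of A obtained by deleting row i and column i.
tr A = 1 + (-10) + 2 = -7; M11 = (-10)·2 - 14·(-6) = -20 - (-84) = 64; M22 = 1·2 - (-7)·(-12) = 2 - 84 = -82; M33 = 1·(-10) - 3·(-10) = -10 - (-30) = 20; sum of minors = 2.
det A = 1·((-10)·2 - 14·(-6)) - 3·((-10)·2 - 14·(-12)) + (-7)·((-10)·(-6) - (-10)·(-12)) = 1·64 - 3·148 + (-7)·(-60) = 40.
So p(s) = det(sI - A) = s^3 + 7s^2 + 2s - 40.
Rational-root test: any integer root divides -40. Testing small divisors, s = 2 works: p(2) = 8 + 28 + 4 + (-40) = 0, so (s - 2) is a factor.
Dividing, p(s) = (s - 2)(s^2 + 9s + 20).
Factor s^2 + 9s + 20: two numbers with sum -9 and product 20 are -4 and -5, so s^2 + 9s + 20 = (s + 4)(s + 5).
Hence p(s) = (s - 2) (s + 4) (s + 5), with roots -5, -4, 2.
At least one eigenvalue has non-negative real part, so the system is not asymptotically stable.

-5, -4, 2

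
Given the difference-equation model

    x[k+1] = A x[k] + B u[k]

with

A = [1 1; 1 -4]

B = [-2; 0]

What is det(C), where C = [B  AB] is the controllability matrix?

AB = [[-2], [-2]]
Controllability matrix C = [B  AB] = [[-2, -2], [0, -2]]
det(C) = (-2)·(-2) - (-2)·0 = 4 - 0 = 4
Since det(C) ≠ 0, rank(C) = 2 and the system is completely controllable.

4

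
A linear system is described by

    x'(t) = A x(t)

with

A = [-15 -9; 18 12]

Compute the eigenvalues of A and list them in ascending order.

det(sI - A) = s^2 - (tr A)s + det A, with tr A = (-15) + 12 = -3 and det A = (-15)·12 - (-9)·18 = -180 - (-162) = -18.
So p(s) = det(sI - A) = s^2 + 3s - 18.
Factor s^2 + 3s - 18: two numbers with sum -3 and product -18 are 3 and -6, so s^2 + 3s - 18 = (s - 3)(s + 6).
Hence p(s) = (s - 3) (s + 6), with roots -6, 3.
At least one eigenvalue has non-negative real part, so the system is not asymptotically stable.

-6, 3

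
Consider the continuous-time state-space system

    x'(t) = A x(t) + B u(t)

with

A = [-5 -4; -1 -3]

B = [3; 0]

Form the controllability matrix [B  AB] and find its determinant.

-9

AB = [[-15], [-3]]
Controllability matrix C = [B  AB] = [[3, -15], [0, -3]]
det(C) = 3·(-3) - (-15)·0 = -9 - 0 = -9
Since det(C) ≠ 0, rank(C) = 2 and the system is completely controllable.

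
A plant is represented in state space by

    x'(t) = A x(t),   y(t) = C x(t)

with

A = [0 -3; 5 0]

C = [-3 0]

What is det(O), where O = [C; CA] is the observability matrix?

-27

CA = [[0, 9]]
Observability matrix O = [C; CA] = [[-3, 0], [0, 9]]
det(O) = (-3)·9 - 0·0 = -27 - 0 = -27
Since det(O) ≠ 0, rank(O) = 2 and the system is completely observable.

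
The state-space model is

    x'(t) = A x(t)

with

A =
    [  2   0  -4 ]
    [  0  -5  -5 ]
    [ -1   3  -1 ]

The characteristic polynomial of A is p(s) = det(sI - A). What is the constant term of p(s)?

-60

Expand det(sI - A) for the 3×3 matrix.
p(s) = s^3 + 4s^2 + 4s - 60.
(Check: constant term = det(-A) = (-1)^3 det A = -60; coefficient of s^2 = -tr A = 4.)
The constant term is -60.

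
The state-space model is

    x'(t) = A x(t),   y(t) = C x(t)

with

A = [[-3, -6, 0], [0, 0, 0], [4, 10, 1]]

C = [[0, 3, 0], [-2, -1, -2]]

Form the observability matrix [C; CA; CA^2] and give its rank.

2

CA = [[0, 0, 0], [-2, -8, -2]]
CA^2 = [[0, 0, 0], [-2, -8, -2]]
Observability matrix O = [C; CA; CA^2] = [[0, 3, 0], [-2, -1, -2], [0, 0, 0], [-2, -8, -2], [0, 0, 0], [-2, -8, -2]]
The columns c1, c2, c3 of O are linearly dependent: -c1 + c3 = 0 (check each entry), so rank(O) ≤ 2.
The 2×2 minor from rows 1, 2, columns 1, 2 is 0·(-1) - 3·(-2) = 0 - (-6) = 6 ≠ 0, so rank(O) = 2.
rank(O) = 2 < n = 3, so the pair (A, C) is not completely observable.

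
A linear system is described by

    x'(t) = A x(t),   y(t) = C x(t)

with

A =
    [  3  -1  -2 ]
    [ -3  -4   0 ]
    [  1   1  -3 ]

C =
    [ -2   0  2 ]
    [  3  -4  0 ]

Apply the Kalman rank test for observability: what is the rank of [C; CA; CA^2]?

3

CA = [[-4, 4, -2], [21, 13, -6]]
CA^2 = [[-26, -14, 14], [18, -79, -24]]
Observability matrix O = [C; CA; CA^2] = [[-2, 0, 2], [3, -4, 0], [-4, 4, -2], [21, 13, -6], [-26, -14, 14], [18, -79, -24]]
Take the 3×3 submatrix of O formed by rows 1, 2, 3: [[-2, 0, 2], [3, -4, 0], [-4, 4, -2]]. Its determinant is (-2)·((-4)·(-2) - 0·4) - 0·(3·(-2) - 0·(-4)) + 2·(3·4 - (-4)·(-4)) = (-2)·8 - 0·(-6) + 2·(-4) = -24 ≠ 0.
So rank(O) ≥ 3; since O has 3 columns, rank(O) = 3.
rank(O) = 3 = n, so the pair (A, C) is completely observable.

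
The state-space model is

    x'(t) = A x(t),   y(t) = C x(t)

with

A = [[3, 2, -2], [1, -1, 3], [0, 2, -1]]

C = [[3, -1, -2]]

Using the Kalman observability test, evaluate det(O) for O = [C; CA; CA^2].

346

CA = [[8, 3, -7]]
CA^2 = [[27, -1, 0]]
Observability matrix O = [C; CA; CA^2] = [[3, -1, -2], [8, 3, -7], [27, -1, 0]]
Expanding along the first row, det(O) = 3·(3·0 - (-7)·(-1)) - (-1)·(8·0 - (-7)·27) + (-2)·(8·(-1) - 3·27) = 3·(-7) - (-1)·189 + (-2)·(-89) = 346
Since det(O) ≠ 0, rank(O) = 3 and the system is completely observable.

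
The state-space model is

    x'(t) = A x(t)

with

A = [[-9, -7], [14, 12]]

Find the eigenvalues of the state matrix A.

-2, 5

det(sI - A) = s^2 - (tr A)s + det A, with tr A = (-9) + 12 = 3 and det A = (-9)·12 - (-7)·14 = -108 - (-98) = -10.
So p(s) = det(sI - A) = s^2 - 3s - 10.
Factor s^2 - 3s - 10: two numbers with sum 3 and product -10 are 5 and -2, so s^2 - 3s - 10 = (s - 5)(s + 2).
Hence p(s) = (s - 5) (s + 2), with roots -2, 5.
At least one eigenvalue has non-negative real part, so the system is not asymptotically stable.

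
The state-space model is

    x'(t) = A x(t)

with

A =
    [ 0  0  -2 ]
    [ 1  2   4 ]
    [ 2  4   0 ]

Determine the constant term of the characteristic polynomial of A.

Expand det(sI - A) for the 3×3 matrix.
p(s) = s^3 - 2s^2 - 12s.
(Check: constant term = det(-A) = (-1)^3 det A = 0; coefficient of s^2 = -tr A = -2.)
The constant term is 0.

0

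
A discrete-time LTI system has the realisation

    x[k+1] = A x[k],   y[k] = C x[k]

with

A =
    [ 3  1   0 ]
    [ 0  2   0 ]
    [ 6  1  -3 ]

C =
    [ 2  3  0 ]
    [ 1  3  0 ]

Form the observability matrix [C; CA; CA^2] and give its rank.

2

CA = [[6, 8, 0], [3, 7, 0]]
CA^2 = [[18, 22, 0], [9, 17, 0]]
Observability matrix O = [C; CA; CA^2] = [[2, 3, 0], [1, 3, 0], [6, 8, 0], [3, 7, 0], [18, 22, 0], [9, 17, 0]]
Column 3 of O is identically zero, so rank(O) ≤ 2.
The 2×2 minor from rows 1, 2, columns 1, 2 is 2·3 - 3·1 = 6 - 3 = 3 ≠ 0, so rank(O) = 2.
rank(O) = 2 < n = 3, so the pair (A, C) is not completely observable.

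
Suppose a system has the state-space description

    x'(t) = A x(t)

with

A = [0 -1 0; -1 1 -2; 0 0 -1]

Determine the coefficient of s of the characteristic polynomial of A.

Expand det(sI - A) for the 3×3 matrix.
p(s) = s^3 - 2s - 1.
(Check: constant term = det(-A) = (-1)^3 det A = -1; coefficient of s^2 = -tr A = 0.)
The coefficient of s is -2.

-2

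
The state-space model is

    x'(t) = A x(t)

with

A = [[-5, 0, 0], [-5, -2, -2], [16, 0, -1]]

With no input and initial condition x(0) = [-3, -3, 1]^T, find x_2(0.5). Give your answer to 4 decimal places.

det(sI - A) = s^3 - (tr A)s^2 + (M11 + M22 + M33)s - det A, where Mii is the 2×2 principal minor of A obtained by deleting row i and column i.
tr A = (-5) + (-2) + (-1) = -8; M11 = (-2)·(-1) - (-2)·0 = 2 - 0 = 2; M22 = (-5)·(-1) - 0·16 = 5 - 0 = 5; M33 = (-5)·(-2) - 0·(-5) = 10 - 0 = 10; sum of minors = 17.
det A = (-5)·((-2)·(-1) - (-2)·0) - 0·((-5)·(-1) - (-2)·16) + 0·((-5)·0 - (-2)·16) = (-5)·2 - 0·37 + 0·32 = -10.
So p(s) = det(sI - A) = s^3 + 8s^2 + 17s + 10.
Rational-root test: any integer root divides 10. Testing small divisors, s = -1 works: p(-1) = -1 + 8 + (-17) + 10 = 0, so (s + 1) is a factor.
Dividing, p(s) = (s + 1)(s^2 + 7s + 10).
Factor s^2 + 7s + 10: two numbers with sum -7 and product 10 are -2 and -5, so s^2 + 7s + 10 = (s + 2)(s + 5).
Hence p(s) = (s + 1) (s + 2) (s + 5), with roots -5, -2, -1.
The eigenvalues -5, -2, -1 are distinct and real, so A is diagonalisable and x(t) = e^{At} x(0) = V diag(e^{λ_i t}) V^{-1} x(0), where the columns of V are the eigenvectors.
λ = -5: A - (-5)I = [[0, 0, 0], [-5, 3, -2], [16, 0, 4]]. v must be orthogonal to every row; (row 2) × (row 3) = [12, -12, -48], so take v_1 = [1, -1, -4]^T.
λ = -2: A - (-2)I = [[-3, 0, 0], [-5, 0, -2], [16, 0, 1]]. v must be orthogonal to every row; (row 1) × (row 2) = [0, -6, 0], so take v_2 = [0, 1, 0]^T.
λ = -1: A - (-1)I = [[-4, 0, 0], [-5, -1, -2], [16, 0, 0]]. v must be orthogonal to every row; (row 1) × (row 2) = [0, -8, 4], so take v_3 = [0, -2, 1]^T.
V = [v_1 v_2 v_3] = [[1, 0, 0], [-1, 1, -2], [-4, 0, 1]] has det V = 1, so V^{-1} = adj(V)/det V = [[1, 0, 0], [9, 1, 2], [4, 0, 1]].
Modal coordinates z(0) = V^{-1} x(0): 1·(-3) + 0·(-3) + 0·1 = -3; 9·(-3) + 1·(-3) + 2·1 = -28; 4·(-3) + 0·(-3) + 1·1 = -11; so z(0) = [-3, -28, -11]^T.
x_2(t) = Σ_i (v_i)_2 · z_i(0) · e^{λ_i t} (row 2 of V times the modal terms).
x_2(0.5) = (-1)·(-3)·e^{-5·0.5} + 1·(-28)·e^{-2·0.5} + (-2)·(-11)·e^{-1·0.5} = 3·0.082085 + (-28)·0.367879 + 22·0.606531 = 3.2893.

3.2893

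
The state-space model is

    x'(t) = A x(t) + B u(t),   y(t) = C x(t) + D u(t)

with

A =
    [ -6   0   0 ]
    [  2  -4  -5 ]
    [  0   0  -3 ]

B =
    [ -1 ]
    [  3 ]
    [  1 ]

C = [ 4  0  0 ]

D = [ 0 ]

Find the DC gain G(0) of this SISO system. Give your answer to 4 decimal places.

G(0) = C(-A)^{-1}B + D = -C A^{-1} B + D.
det A = -72, so A^{-1} = (1/-72)·adj(A) = [[-1/6, 0, 0], [-1/12, -1/4, 5/12], [0, 0, -1/3]]
A^{-1} B = [1/6, -1/4, -1/3]^T
C A^{-1} B = 2/3
G(0) = D - C A^{-1} B = 0 - (2/3) = -2/3 ≈ -0.6667

-0.6667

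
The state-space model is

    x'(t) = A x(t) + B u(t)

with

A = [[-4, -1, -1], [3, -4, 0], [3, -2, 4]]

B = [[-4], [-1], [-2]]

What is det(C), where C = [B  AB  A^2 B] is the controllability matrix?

AB = [[19], [-8], [-18]]
A^2B = [[-50], [89], [1]]
Controllability matrix C = [B  AB  A^2B] = [[-4, 19, -50], [-1, -8, 89], [-2, -18, 1]]
Expanding along the first row, det(C) = (-4)·((-8)·1 - 89·(-18)) - 19·((-1)·1 - 89·(-2)) + (-50)·((-1)·(-18) - (-8)·(-2)) = (-4)·1594 - 19·177 + (-50)·2 = -9839
Since det(C) ≠ 0, rank(C) = 3 and the system is completely controllable.

-9839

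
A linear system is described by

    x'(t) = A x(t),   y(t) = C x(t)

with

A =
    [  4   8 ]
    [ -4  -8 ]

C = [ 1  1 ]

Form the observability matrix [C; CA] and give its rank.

CA = [[0, 0]]
Observability matrix O = [C; CA] = [[1, 1], [0, 0]]
Every row of O is a scalar multiple of row 1 = [1, 1] (multipliers 1, 0), so the rows span a one-dimensional space.
O ≠ 0, hence rank(O) = 1.
rank(O) = 1 < n = 2, so the pair (A, C) is not completely observable.

1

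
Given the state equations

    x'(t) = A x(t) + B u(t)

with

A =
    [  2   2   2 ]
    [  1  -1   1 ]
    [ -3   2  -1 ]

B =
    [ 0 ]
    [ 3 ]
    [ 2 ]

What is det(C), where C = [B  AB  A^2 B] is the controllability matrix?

AB = [[10], [-1], [4]]
A^2B = [[26], [15], [-36]]
Controllability matrix C = [B  AB  A^2B] = [[0, 10, 26], [3, -1, 15], [2, 4, -36]]
Expanding along the first row, det(C) = 0·((-1)·(-36) - 15·4) - 10·(3·(-36) - 15·2) + 26·(3·4 - (-1)·2) = 0·(-24) - 10·(-138) + 26·14 = 1744
Since det(C) ≠ 0, rank(C) = 3 and the system is completely controllable.

1744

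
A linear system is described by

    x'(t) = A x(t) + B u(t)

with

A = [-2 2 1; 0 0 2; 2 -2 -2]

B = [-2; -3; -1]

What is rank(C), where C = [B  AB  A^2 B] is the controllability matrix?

3

AB = [[-3], [-2], [4]]
A^2B = [[6], [8], [-10]]
Controllability matrix C = [B  AB  A^2B] = [[-2, -3, 6], [-3, -2, 8], [-1, 4, -10]]
det(C) = (-2)·((-2)·(-10) - 8·4) - (-3)·((-3)·(-10) - 8·(-1)) + 6·((-3)·4 - (-2)·(-1)) = (-2)·(-12) - (-3)·38 + 6·(-14) = 54 ≠ 0, so rank(C) = 3.
rank(C) = 3 = n, so the pair (A, B) is completely controllable.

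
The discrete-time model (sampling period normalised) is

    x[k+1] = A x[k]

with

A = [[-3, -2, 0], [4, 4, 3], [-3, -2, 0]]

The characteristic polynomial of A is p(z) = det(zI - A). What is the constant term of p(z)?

0

Expand det(zI - A) for the 3×3 matrix.
p(z) = z^3 - z^2 + 2z.
(Check: constant term = det(-A) = (-1)^3 det A = 0; coefficient of z^2 = -tr A = -1.)
The constant term is 0.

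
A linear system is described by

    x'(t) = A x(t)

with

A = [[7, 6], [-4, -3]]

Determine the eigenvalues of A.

det(sI - A) = s^2 - (tr A)s + det A, with tr A = 7 + (-3) = 4 and det A = 7·(-3) - 6·(-4) = -21 - (-24) = 3.
So p(s) = det(sI - A) = s^2 - 4s + 3.
Factor s^2 - 4s + 3: two numbers with sum 4 and product 3 are 3 and 1, so s^2 - 4s + 3 = (s - 3)(s - 1).
Hence p(s) = (s - 3) (s - 1), with roots 1, 3.
At least one eigenvalue has non-negative real part, so the system is not asymptotically stable.

1, 3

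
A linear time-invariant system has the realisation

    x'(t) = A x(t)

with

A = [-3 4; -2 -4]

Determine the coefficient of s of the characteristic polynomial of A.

7

For a 2×2 matrix, det(sI - A) = s^2 - (tr A)s + det A.
tr A = -7, det A = 20.
So p(s) = s^2 + 7s + 20.
The coefficient of s is 7.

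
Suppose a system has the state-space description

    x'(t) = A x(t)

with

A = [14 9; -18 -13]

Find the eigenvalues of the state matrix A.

-4, 5

det(sI - A) = s^2 - (tr A)s + det A, with tr A = 14 + (-13) = 1 and det A = 14·(-13) - 9·(-18) = -182 - (-162) = -20.
So p(s) = det(sI - A) = s^2 - s - 20.
Factor s^2 - s - 20: two numbers with sum 1 and product -20 are 5 and -4, so s^2 - s - 20 = (s - 5)(s + 4).
Hence p(s) = (s - 5) (s + 4), with roots -4, 5.
At least one eigenvalue has non-negative real part, so the system is not asymptotically stable.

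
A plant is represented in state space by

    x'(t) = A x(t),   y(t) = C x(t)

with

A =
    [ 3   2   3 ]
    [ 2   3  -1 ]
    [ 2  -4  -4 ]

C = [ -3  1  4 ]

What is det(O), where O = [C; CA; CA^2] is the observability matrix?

-920

CA = [[1, -19, -26]]
CA^2 = [[-87, 49, 126]]
Observability matrix O = [C; CA; CA^2] = [[-3, 1, 4], [1, -19, -26], [-87, 49, 126]]
Expanding along the first row, det(O) = (-3)·((-19)·126 - (-26)·49) - 1·(1·126 - (-26)·(-87)) + 4·(1·49 - (-19)·(-87)) = (-3)·(-1120) - 1·(-2136) + 4·(-1604) = -920
Since det(O) ≠ 0, rank(O) = 3 and the system is completely observable.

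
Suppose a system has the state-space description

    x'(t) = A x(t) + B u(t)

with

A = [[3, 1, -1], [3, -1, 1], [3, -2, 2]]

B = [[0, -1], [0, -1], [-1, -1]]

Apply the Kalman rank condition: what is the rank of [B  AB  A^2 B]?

3

AB = [[1, -3], [-1, -3], [-2, -3]]
A^2B = [[4, -9], [2, -9], [1, -9]]
Controllability matrix C = [B  AB  A^2B] = [[0, -1, 1, -3, 4, -9], [0, -1, -1, -3, 2, -9], [-1, -1, -2, -3, 1, -9]]
Take the 3×3 submatrix of C formed by columns 1, 2, 3: [[0, -1, 1], [0, -1, -1], [-1, -1, -2]]. Its determinant is 0·((-1)·(-2) - (-1)·(-1)) - (-1)·(0·(-2) - (-1)·(-1)) + 1·(0·(-1) - (-1)·(-1)) = 0·1 - (-1)·(-1) + 1·(-1) = -2 ≠ 0.
So rank(C) ≥ 3; since C has 3 rows, rank(C) = 3.
rank(C) = 3 = n, so the pair (A, B) is completely controllable.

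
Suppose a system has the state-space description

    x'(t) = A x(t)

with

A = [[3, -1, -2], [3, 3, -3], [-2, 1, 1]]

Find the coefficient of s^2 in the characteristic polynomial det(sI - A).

-7

Expand det(sI - A) for the 3×3 matrix.
p(s) = s^3 - 7s^2 + 17s + 3.
(Check: constant term = det(-A) = (-1)^3 det A = 3; coefficient of s^2 = -tr A = -7.)
The coefficient of s^2 is -7.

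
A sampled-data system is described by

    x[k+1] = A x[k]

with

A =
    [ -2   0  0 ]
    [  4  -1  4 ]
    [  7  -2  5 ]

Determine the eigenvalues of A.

-2, 1, 3

det(zI - A) = z^3 - (tr A)z^2 + (M11 + M22 + M33)z - det A, where Mii is the 2×2 principal minor of A obtained by deleting row i and column i.
tr A = (-2) + (-1) + 5 = 2; M11 = (-1)·5 - 4·(-2) = -5 - (-8) = 3; M22 = (-2)·5 - 0·7 = -10 - 0 = -10; M33 = (-2)·(-1) - 0·4 = 2 - 0 = 2; sum of minors = -5.
det A = (-2)·((-1)·5 - 4·(-2)) - 0·(4·5 - 4·7) + 0·(4·(-2) - (-1)·7) = (-2)·3 - 0·(-8) + 0·(-1) = -6.
So p(z) = det(zI - A) = z^3 - 2z^2 - 5z + 6.
Rational-root test: any integer root divides 6. Testing small divisors, z = 1 works: p(1) = 1 + (-2) + (-5) + 6 = 0, so (z - 1) is a factor.
Dividing, p(z) = (z - 1)(z^2 - z - 6).
Factor z^2 - z - 6: two numbers with sum 1 and product -6 are 3 and -2, so z^2 - z - 6 = (z - 3)(z + 2).
Hence p(z) = (z - 3) (z - 1) (z + 2), with roots -2, 1, 3.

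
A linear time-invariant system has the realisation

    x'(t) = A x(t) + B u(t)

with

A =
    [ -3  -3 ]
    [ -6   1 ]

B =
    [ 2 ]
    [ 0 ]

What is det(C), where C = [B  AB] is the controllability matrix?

-24

AB = [[-6], [-12]]
Controllability matrix C = [B  AB] = [[2, -6], [0, -12]]
det(C) = 2·(-12) - (-6)·0 = -24 - 0 = -24
Since det(C) ≠ 0, rank(C) = 2 and the system is completely controllable.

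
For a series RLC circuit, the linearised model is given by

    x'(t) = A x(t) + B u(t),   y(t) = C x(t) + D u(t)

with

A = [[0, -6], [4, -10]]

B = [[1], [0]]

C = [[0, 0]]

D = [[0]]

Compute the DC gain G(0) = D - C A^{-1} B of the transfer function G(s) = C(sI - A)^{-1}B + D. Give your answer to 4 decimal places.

0.0000

G(0) = C(-A)^{-1}B + D = -C A^{-1} B + D.
det A = 24, so A^{-1} = (1/24)·adj(A) = [[-5/12, 1/4], [-1/6, 0]]
A^{-1} B = [-5/12, -1/6]^T
C A^{-1} B = 0
G(0) = D - C A^{-1} B = 0 - (0) = 0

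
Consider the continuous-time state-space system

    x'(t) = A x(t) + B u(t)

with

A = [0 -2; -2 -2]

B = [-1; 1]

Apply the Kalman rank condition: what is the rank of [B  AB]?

2

AB = [[-2], [0]]
Controllability matrix C = [B  AB] = [[-1, -2], [1, 0]]
det(C) = (-1)·0 - (-2)·1 = 0 - (-2) = 2 ≠ 0, so rank(C) = 2.
rank(C) = 2 = n, so the pair (A, B) is completely controllable.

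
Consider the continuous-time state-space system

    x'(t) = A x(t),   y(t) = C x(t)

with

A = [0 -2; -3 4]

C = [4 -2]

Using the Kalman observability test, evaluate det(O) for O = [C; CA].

CA = [[6, -16]]
Observability matrix O = [C; CA] = [[4, -2], [6, -16]]
det(O) = 4·(-16) - (-2)·6 = -64 - (-12) = -52
Since det(O) ≠ 0, rank(O) = 2 and the system is completely observable.

-52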